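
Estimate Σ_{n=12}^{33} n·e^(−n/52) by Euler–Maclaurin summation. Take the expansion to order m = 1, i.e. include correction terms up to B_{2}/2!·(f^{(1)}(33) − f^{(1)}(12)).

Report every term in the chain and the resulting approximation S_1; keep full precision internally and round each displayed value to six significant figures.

S_1 ≈ 312.435

Integral: ∫_12^33 x·e^(−x/52) dx = 298.959.
½[f(12) + f(33)] = ½[9.52707 + 17.4946] = 13.5108.
Running total after boundary: 312.470.
k=1: B_{2}/(2)! × [f^{(1)}(33) − f^{(1)}(12)] = 1/12 × (0.193705 − 0.610710) = -0.0347504.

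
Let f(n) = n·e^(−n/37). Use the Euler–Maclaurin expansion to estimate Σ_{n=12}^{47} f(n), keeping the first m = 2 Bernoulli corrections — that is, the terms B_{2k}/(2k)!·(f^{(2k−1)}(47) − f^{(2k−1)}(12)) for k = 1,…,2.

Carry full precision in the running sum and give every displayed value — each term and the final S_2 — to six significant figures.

S_2 ≈ 449.127

Integral: ∫_12^47 x·e^(−x/37) dx = 438.239.
Boundary: ½(f(12) + f(47)) = ½(8.67619 + 13.1955) = 10.9359.
Running total after boundary: 449.175.
k=1: B_{2}/(2)! × [f^{(1)}(47) − f^{(1)}(12)] = 1/12 × (-0.0758799 − 0.488524) = -0.0470337.
After k=1: 449.127.
k=2: B_{4}/(4)! × [f^{(3)}(47) − f^{(3)}(12)] = −1/720 × (0.000354735 − 0.00141312) = 1.46997e-06.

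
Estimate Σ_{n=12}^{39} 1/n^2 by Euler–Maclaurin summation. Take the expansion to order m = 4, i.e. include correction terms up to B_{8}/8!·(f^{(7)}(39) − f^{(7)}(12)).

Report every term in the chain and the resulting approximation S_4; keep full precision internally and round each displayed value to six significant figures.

S_4 ≈ 0.0615868

∫_12^39 1/x^2 dx evaluates to 0.0576923.
Endpoint term: (f(12) + f(39))/2 = (0.00694444 + 0.000657462)/2 = 0.00380095.
Integral + boundary = 0.0614933.
Correction k=1: B_{2}/2! · (f^{(1)}(39) − f^{(1)}(12)) = 1/12 · (-3.37160e-05 − (-0.00115741)) = 9.36409e-05.
Partial sum through k=1: 0.0615869.
Correction k=2: B_{4}/4! · (f^{(3)}(39) − f^{(3)}(12)) = −1/720 · (-2.66004e-07 − (-9.64506e-05)) = -1.33590e-07.
Partial sum through k=2: 0.0615868.
Correction k=3: B_{6}/6! · (f^{(5)}(39) − f^{(5)}(12)) = 1/30240 · (-5.24663e-09 − (-2.00939e-05)) = 6.64307e-10.
Partial sum through k=3: 0.0615868.
Correction k=4: B_{8}/8! · (f^{(7)}(39) − f^{(7)}(12)) = −1/1209600 · (-1.93170e-10 − (-7.81429e-06)) = -6.46006e-12.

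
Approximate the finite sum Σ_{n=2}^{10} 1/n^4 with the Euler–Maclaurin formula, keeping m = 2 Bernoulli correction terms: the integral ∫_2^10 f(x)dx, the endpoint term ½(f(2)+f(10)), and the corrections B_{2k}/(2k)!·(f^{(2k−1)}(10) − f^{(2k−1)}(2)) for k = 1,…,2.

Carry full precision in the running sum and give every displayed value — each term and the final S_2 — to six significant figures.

S_2 ≈ 0.0817446

The integral term ∫_2^10 1/x^4 dx = 0.0413333.
Boundary: ½(f(2) + f(10)) = ½(0.0625000 + 0.000100000) = 0.0313000.
So far: 0.0726333.
Correction k=1: B_{2}/2! · (f^{(1)}(10) − f^{(1)}(2)) = 1/12 · (-4.00000e-05 − (-0.125000)) = 0.0104133.
Running total after k=1: 0.0830467.
Correction k=2: B_{4}/4! · (f^{(3)}(10) − f^{(3)}(2)) = −1/720 · (-1.20000e-05 − (-0.937500)) = -0.00130207.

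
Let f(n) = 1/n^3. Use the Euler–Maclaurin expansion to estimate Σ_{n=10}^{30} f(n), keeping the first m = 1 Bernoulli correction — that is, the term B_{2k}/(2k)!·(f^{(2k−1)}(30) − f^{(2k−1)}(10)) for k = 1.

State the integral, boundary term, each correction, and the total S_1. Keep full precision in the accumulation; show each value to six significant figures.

S_1 ≈ 0.00498765

The integral term ∫_10^30 1/x^3 dx = 0.00444444.
Boundary: ½(f(10) + f(30)) = ½(0.00100000 + 3.70370e-05) = 0.000518519.
So far: 0.00496296.
Order-1 term: 1/12 · (-3.70370e-06 − (-0.000300000)) = 2.46914e-05.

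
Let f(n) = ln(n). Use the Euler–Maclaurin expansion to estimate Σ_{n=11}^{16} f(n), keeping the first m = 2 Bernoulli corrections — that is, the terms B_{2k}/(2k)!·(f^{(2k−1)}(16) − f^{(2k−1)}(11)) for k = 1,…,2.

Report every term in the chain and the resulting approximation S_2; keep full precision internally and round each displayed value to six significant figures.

Integral: ∫_11^16 ln(x) dx = 12.9846.
Endpoint term: (f(11) + f(16))/2 = (2.39790 + 2.77259)/2 = 2.58524.
Running total after boundary: 15.5698.
Correction k=1: B_{2}/2! · (f^{(1)}(16) − f^{(1)}(11)) = 1/12 · (0.0625000 − 0.0909091) = -0.00236742.
After k=1: 15.5674.
Correction k=2: B_{4}/4! · (f^{(3)}(16) − f^{(3)}(11)) = −1/720 · (0.000488281 − 0.00150263) = 1.40882e-06.

S_2 ≈ 15.5674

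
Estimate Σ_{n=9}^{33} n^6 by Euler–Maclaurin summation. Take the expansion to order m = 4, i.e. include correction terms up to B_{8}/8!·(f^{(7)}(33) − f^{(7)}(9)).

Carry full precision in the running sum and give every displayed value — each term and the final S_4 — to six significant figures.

Integral: ∫_9^33 x^6 dx = 6.08767e+09.
Endpoint term: (f(9) + f(33))/2 = (531441 + 1.29147e+09)/2 = 6.46000e+08.
Integral + boundary = 6.73367e+09.
k=1: B_{2}/(2)! × [f^{(1)}(33) − f^{(1)}(9)] = 1/12 × (2.34812e+08 − 354294) = 1.95382e+07.
Partial sum through k=1: 6.75320e+09.
k=2: B_{4}/(4)! × [f^{(3)}(33) − f^{(3)}(9)] = −1/720 × (4.31244e+06 − 87480.0) = -5868.00.
Partial sum through k=2: 6.75320e+09.
k=3: B_{6}/(6)! × [f^{(5)}(33) − f^{(5)}(9)] = 1/30240 × (23760.0 − 6480.00) = 0.571429.
Partial sum through k=3: 6.75320e+09.
k=4: B_{8}/(8)! × [f^{(7)}(33) − f^{(7)}(9)] = −1/1209600 × (0.00000 − 0.00000) = 0.00000.

S_4 ≈ 6.75320e+09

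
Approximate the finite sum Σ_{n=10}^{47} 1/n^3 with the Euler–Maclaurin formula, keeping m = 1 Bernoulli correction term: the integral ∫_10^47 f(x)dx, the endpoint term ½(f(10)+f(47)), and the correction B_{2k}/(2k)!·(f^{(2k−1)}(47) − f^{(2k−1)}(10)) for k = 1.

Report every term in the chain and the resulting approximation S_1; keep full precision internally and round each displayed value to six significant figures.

Integral: ∫_10^47 1/x^3 dx = 0.00477365.
Boundary: ½(f(10) + f(47)) = ½(0.00100000 + 9.63178e-06) = 0.000504816.
Running total after boundary: 0.00527847.
Order-1 term: 1/12 · (-6.14794e-07 − (-0.000300000)) = 2.49488e-05.

S_1 ≈ 0.00530342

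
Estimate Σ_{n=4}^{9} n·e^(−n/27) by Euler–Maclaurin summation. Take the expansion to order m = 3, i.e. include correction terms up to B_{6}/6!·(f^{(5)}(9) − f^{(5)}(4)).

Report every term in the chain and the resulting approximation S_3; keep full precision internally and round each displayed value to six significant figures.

S_3 ≈ 30.2071

Integral: ∫_4^9 x·e^(−x/27) dx = 25.2795.
½[f(4) + f(9)] = ½[3.44921 + 6.44878] = 4.94900.
So far: 30.2285.
Order-1 term: 1/12 · (0.477688 − 0.734555) = -0.0214056.
Running total after k=1: 30.2071.
Order-2 term: −1/720 · (0.00262106 − 0.00337334) = 1.04483e-06.
Running total after k=2: 30.2071.
Order-3 term: 1/30240 · (6.29197e-06 − 7.87250e-06) = -5.22660e-11.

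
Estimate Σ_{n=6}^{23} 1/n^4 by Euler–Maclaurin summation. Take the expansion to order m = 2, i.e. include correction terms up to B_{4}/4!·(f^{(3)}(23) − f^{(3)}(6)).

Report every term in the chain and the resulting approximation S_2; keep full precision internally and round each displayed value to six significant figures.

∫_6^23 1/x^4 dx evaluates to 0.00151581.
½[f(6) + f(23)] = ½[0.000771605 + 3.57346e-06] = 0.000387589.
Integral + boundary = 0.00190340.
k=1: B_{2}/(2)! × [f^{(1)}(23) − f^{(1)}(6)] = 1/12 × (-6.21471e-07 − (-0.000514403)) = 4.28152e-05.
After k=1: 0.00194622.
k=2: B_{4}/(4)! × [f^{(3)}(23) − f^{(3)}(6)] = −1/720 × (-3.52441e-08 − (-0.000428669)) = -5.95325e-07.

S_2 ≈ 0.00194562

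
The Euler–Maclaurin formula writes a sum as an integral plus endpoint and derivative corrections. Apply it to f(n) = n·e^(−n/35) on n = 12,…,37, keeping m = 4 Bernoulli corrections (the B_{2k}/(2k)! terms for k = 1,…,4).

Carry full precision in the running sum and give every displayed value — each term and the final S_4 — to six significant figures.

S_4 ≈ 302.601

The integral term ∫_12^37 x·e^(−x/35) dx = 291.955.
Endpoint term: (f(12) + f(37))/2 = (8.51688 + 12.8555)/2 = 10.6862.
Integral + boundary = 302.641.
Correction k=1: B_{2}/2! · (f^{(1)}(37) − f^{(1)}(12)) = 1/12 · (-0.0198541 − 0.466400) = -0.0405212.
Running total after k=1: 302.601.
Correction k=2: B_{4}/4! · (f^{(3)}(37) − f^{(3)}(12)) = −1/720 · (0.000551053 − 0.00153949) = 1.37283e-06.
Running total after k=2: 302.601.
Correction k=3: B_{6}/6! · (f^{(5)}(37) − f^{(5)}(12)) = 1/30240 · (9.12909e-07 − 2.20265e-06) = -4.26503e-11.
Running total after k=3: 302.601.
Correction k=4: B_{8}/8! · (f^{(7)}(37) − f^{(7)}(12)) = −1/1209600 · (1.12325e-09 − 2.57027e-09) = 1.19628e-15.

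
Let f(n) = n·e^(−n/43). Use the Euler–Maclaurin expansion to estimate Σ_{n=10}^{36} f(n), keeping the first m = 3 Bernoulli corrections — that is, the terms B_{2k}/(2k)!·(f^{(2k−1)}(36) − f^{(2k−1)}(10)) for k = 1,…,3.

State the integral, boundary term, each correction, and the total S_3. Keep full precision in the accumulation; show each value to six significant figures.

S_3 ≈ 347.207

Integral: ∫_10^36 x·e^(−x/43) dx = 335.497.
Boundary: ½(f(10) + f(36)) = ½(7.92504 + 15.5850) = 11.7550.
Integral + boundary = 347.252.
Correction k=1: B_{2}/2! · (f^{(1)}(36) − f^{(1)}(10)) = 1/12 · (0.0704749 − 0.608200) = -0.0448105.
Running total after k=1: 347.207.
Correction k=2: B_{4}/4! · (f^{(3)}(36) − f^{(3)}(10)) = −1/720 · (0.000506387 − 0.00118616) = 9.44128e-07.
Running total after k=2: 347.207.
Correction k=3: B_{6}/6! · (f^{(5)}(36) − f^{(5)}(10)) = 1/30240 · (5.27127e-07 − 1.10513e-06) = -1.91138e-11.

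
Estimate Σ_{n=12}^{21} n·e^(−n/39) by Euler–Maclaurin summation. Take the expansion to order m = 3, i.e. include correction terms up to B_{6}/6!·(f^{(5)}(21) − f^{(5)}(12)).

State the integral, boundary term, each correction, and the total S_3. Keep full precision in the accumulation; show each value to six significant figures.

∫_12^21 x·e^(−x/39) dx evaluates to 96.4660.
Endpoint term: (f(12) + f(21))/2 = (8.82170 + 12.2566)/2 = 10.5391.
So far: 107.005.
Order-1 term: 1/12 · (0.269375 − 0.508944) = -0.0199641.
After k=1: 106.985.
Order-2 term: −1/720 · (0.000944553 − 0.00130127) = 4.95435e-07.
After k=2: 106.985.
Order-3 term: 1/30240 · (1.12558e-06 − 1.49107e-06) = -1.20865e-11.

S_3 ≈ 106.985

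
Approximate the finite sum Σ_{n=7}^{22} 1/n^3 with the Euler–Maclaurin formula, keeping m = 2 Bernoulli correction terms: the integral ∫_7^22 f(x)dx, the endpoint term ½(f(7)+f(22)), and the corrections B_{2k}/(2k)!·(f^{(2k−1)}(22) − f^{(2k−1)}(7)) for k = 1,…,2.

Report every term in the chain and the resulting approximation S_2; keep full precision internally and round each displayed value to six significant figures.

S_2 ≈ 0.0107781

The integral term ∫_7^22 1/x^3 dx = 0.00917102.
Boundary: ½(f(7) + f(22)) = ½(0.00291545 + 9.39144e-05) = 0.00150468.
So far: 0.0106757.
k=1: B_{2}/(2)! × [f^{(1)}(22) − f^{(1)}(7)] = 1/12 × (-1.28065e-05 − (-0.00124948)) = 0.000103056.
Running total after k=1: 0.0107788.
k=2: B_{4}/(4)! × [f^{(3)}(22) − f^{(3)}(7)] = −1/720 × (-5.29194e-07 − (-0.000509992)) = -7.07587e-07.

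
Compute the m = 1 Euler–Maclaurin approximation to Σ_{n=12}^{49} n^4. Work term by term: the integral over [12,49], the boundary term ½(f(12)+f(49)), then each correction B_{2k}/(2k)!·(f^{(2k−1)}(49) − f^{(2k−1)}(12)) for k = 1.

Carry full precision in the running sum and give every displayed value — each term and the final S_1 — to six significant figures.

S_1 ≈ 5.93767e+07

∫_12^49 x^4 dx evaluates to 5.64453e+07.
½[f(12) + f(49)] = ½[20736.0 + 5.76480e+06] = 2.89277e+06.
Integral + boundary = 5.93381e+07.
Order-1 term: 1/12 · (470596 − 6912.00) = 38640.3.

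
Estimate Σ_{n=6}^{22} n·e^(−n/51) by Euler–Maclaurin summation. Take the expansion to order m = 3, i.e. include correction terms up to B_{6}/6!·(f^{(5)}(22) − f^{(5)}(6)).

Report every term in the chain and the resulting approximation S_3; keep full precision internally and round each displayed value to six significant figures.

S_3 ≈ 175.606

The integral term ∫_6^22 x·e^(−x/51) dx = 165.828.
Endpoint term: (f(6) + f(22))/2 = (5.33406 + 14.2916)/2 = 9.81281.
So far: 175.641.
k=1: B_{2}/(2)! × [f^{(1)}(22) − f^{(1)}(6)] = 1/12 × (0.369390 − 0.784420) = -0.0345859.
Running total after k=1: 175.606.
k=2: B_{4}/(4)! × [f^{(3)}(22) − f^{(3)}(6)] = −1/720 × (0.000641532 − 0.000985175) = 4.77282e-07.
Running total after k=2: 175.606.
k=3: B_{6}/(6)! × [f^{(5)}(22) − f^{(5)}(6)] = 1/30240 × (4.38695e-07 − 6.41586e-07) = -6.70938e-12.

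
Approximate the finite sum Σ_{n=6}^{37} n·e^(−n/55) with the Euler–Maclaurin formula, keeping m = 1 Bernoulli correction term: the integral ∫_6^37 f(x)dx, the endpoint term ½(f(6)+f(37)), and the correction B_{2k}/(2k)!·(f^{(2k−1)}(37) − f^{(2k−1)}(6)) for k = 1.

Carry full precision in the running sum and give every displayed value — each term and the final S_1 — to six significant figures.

S_1 ≈ 438.142

∫_6^37 x·e^(−x/55) dx evaluates to 426.064.
½[f(6) + f(37)] = ½[5.37989 + 18.8817] = 12.1308.
So far: 438.194.
Correction k=1: B_{2}/2! · (f^{(1)}(37) − f^{(1)}(6)) = 1/12 · (0.167012 − 0.798833) = -0.0526517.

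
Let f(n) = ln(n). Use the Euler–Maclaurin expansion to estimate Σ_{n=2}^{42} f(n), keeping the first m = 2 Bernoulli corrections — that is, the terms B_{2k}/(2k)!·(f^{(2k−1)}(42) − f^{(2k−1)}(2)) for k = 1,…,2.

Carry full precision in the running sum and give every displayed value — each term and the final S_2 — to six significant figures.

S_2 ≈ 117.772

The integral term ∫_2^42 ln(x) dx = 115.596.
Boundary: ½(f(2) + f(42)) = ½(0.693147 + 3.73767) = 2.21541.
Running total after boundary: 117.811.
k=1: B_{2}/(2)! × [f^{(1)}(42) − f^{(1)}(2)] = 1/12 × (0.0238095 − 0.500000) = -0.0396825.
After k=1: 117.772.
k=2: B_{4}/(4)! × [f^{(3)}(42) − f^{(3)}(2)] = −1/720 × (2.69949e-05 − 0.250000) = 0.000347185.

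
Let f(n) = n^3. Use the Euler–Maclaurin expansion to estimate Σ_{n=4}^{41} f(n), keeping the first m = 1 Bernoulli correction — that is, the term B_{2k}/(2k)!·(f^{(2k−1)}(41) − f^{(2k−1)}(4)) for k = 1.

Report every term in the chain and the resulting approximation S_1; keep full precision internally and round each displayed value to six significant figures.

S_1 ≈ 741285

The integral term ∫_4^41 x^3 dx = 706376.
Boundary: ½(f(4) + f(41)) = ½(64.0000 + 68921.0) = 34492.5.
So far: 740869.
k=1: B_{2}/(2)! × [f^{(1)}(41) − f^{(1)}(4)] = 1/12 × (5043.00 − 48.0000) = 416.250.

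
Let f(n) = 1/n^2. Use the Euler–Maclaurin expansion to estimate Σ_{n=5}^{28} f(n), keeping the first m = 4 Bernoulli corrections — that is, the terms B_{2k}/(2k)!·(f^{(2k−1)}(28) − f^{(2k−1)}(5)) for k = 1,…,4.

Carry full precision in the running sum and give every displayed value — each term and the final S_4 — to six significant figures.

S_4 ≈ 0.186239

Integral: ∫_5^28 1/x^2 dx = 0.164286.
½[f(5) + f(28)] = ½[0.0400000 + 0.00127551] = 0.0206378.
Running total after boundary: 0.184923.
k=1: B_{2}/(2)! × [f^{(1)}(28) − f^{(1)}(5)] = 1/12 × (-9.11079e-05 − (-0.0160000)) = 0.00132574.
After k=1: 0.186249.
k=2: B_{4}/(4)! × [f^{(3)}(28) − f^{(3)}(5)] = −1/720 × (-1.39451e-06 − (-0.00768000)) = -1.06647e-05.
After k=2: 0.186239.
k=3: B_{6}/(6)! × [f^{(5)}(28) − f^{(5)}(5)] = 1/30240 × (-5.33613e-08 − (-0.00921600)) = 3.04760e-07.
After k=3: 0.186239.
k=4: B_{8}/(8)! × [f^{(7)}(28) − f^{(7)}(5)] = −1/1209600 × (-3.81152e-09 − (-0.0206438)) = -1.70667e-08.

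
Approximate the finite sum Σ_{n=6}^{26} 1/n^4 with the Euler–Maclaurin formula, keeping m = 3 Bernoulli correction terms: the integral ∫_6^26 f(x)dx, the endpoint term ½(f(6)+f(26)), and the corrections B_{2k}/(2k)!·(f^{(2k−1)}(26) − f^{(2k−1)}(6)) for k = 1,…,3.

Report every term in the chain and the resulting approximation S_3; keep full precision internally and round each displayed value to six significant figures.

S_3 ≈ 0.00195341

The integral term ∫_6^26 1/x^4 dx = 0.00152424.
Boundary: ½(f(6) + f(26)) = ½(0.000771605 + 2.18830e-06) = 0.000386897.
Integral + boundary = 0.00191114.
k=1: B_{2}/(2)! × [f^{(1)}(26) − f^{(1)}(6)] = 1/12 × (-3.36661e-07 − (-0.000514403)) = 4.28389e-05.
Partial sum through k=1: 0.00195398.
k=2: B_{4}/(4)! × [f^{(3)}(26) − f^{(3)}(6)] = −1/720 × (-1.49406e-08 − (-0.000428669)) = -5.95353e-07.
Partial sum through k=2: 0.00195338.
k=3: B_{6}/(6)! × [f^{(5)}(26) − f^{(5)}(6)] = 1/30240 × (-1.23768e-09 − (-0.000666819)) = 2.20509e-08.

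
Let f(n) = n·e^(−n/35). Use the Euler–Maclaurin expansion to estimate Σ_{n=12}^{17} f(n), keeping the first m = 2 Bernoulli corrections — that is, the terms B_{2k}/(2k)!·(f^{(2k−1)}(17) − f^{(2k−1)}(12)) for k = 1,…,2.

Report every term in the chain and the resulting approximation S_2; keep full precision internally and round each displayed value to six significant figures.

∫_12^17 x·e^(−x/35) dx evaluates to 47.7529.
½[f(12) + f(17)] = ½[8.51688 + 10.4594] = 9.48813.
Integral + boundary = 57.2410.
Order-1 term: 1/12 · (0.316418 − 0.466400) = -0.0124985.
After k=1: 57.2285.
Order-2 term: −1/720 · (0.00126280 − 0.00153949) = 3.84293e-07.

S_2 ≈ 57.2285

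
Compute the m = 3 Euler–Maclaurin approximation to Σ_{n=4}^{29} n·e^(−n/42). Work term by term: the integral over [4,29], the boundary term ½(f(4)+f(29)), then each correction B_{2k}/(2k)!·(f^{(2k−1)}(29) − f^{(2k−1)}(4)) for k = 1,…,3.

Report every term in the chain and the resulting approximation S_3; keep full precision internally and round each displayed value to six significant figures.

Integral: ∫_4^29 x·e^(−x/42) dx = 261.502.
Boundary: ½(f(4) + f(29)) = ½(3.63663 + 14.5388) = 9.08770.
So far: 270.590.
Correction k=1: B_{2}/2! · (f^{(1)}(29) − f^{(1)}(4)) = 1/12 · (0.155176 − 0.822570) = -0.0556162.
Partial sum through k=1: 270.535.
Correction k=2: B_{4}/4! · (f^{(3)}(29) − f^{(3)}(4)) = −1/720 · (0.000656378 − 0.00149710) = 1.16767e-06.
Partial sum through k=2: 270.535.
Correction k=3: B_{6}/6! · (f^{(5)}(29) − f^{(5)}(4)) = 1/30240 · (6.94324e-07 − 1.43304e-06) = -2.44286e-11.

S_3 ≈ 270.535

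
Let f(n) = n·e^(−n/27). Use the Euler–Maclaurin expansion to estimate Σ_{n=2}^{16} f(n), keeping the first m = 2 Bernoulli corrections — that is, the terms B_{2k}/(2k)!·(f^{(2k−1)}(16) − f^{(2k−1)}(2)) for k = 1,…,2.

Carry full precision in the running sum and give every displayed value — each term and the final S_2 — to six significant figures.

Integral: ∫_2^16 x·e^(−x/27) dx = 85.1885.
Endpoint term: (f(2) + f(16))/2 = (1.85721 + 8.84627)/2 = 5.35174.
Integral + boundary = 90.5402.
Correction k=1: B_{2}/2! · (f^{(1)}(16) − f^{(1)}(2)) = 1/12 · (0.225252 − 0.859818) = -0.0528804.
After k=1: 90.4873.
Correction k=2: B_{4}/4! · (f^{(3)}(16) − f^{(3)}(2)) = −1/720 · (0.00182584 − 0.00372706) = 2.64058e-06.

S_2 ≈ 90.4873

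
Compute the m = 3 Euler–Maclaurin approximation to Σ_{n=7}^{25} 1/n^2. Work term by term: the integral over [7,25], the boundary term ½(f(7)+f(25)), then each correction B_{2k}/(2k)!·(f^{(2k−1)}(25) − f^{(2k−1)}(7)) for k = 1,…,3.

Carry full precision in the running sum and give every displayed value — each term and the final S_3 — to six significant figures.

S_3 ≈ 0.114335

∫_7^25 1/x^2 dx evaluates to 0.102857.
½[f(7) + f(25)] = ½[0.0204082 + 0.00160000] = 0.0110041.
Integral + boundary = 0.113861.
Order-1 term: 1/12 · (-0.000128000 − (-0.00583090)) = 0.000475242.
After k=1: 0.114336.
Order-2 term: −1/720 · (-2.45760e-06 − (-0.00142798)) = -1.97989e-06.
After k=2: 0.114334.
Order-3 term: 1/30240 · (-1.17965e-07 − (-0.000874271)) = 2.89072e-08.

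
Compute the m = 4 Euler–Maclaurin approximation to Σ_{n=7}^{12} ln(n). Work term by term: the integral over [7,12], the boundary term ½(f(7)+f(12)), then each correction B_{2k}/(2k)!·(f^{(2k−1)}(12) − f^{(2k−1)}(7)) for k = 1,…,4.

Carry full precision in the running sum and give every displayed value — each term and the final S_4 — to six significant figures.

∫_7^12 ln(x) dx evaluates to 11.1975.
Boundary: ½(f(7) + f(12)) = ½(1.94591 + 2.48491) = 2.21541.
Running total after boundary: 13.4129.
Correction k=1: B_{2}/2! · (f^{(1)}(12) − f^{(1)}(7)) = 1/12 · (0.0833333 − 0.142857) = -0.00496032.
Running total after k=1: 13.4080.
Correction k=2: B_{4}/4! · (f^{(3)}(12) − f^{(3)}(7)) = −1/720 · (0.00115741 − 0.00583090) = 6.49097e-06.
Running total after k=2: 13.4080.
Correction k=3: B_{6}/6! · (f^{(5)}(12) − f^{(5)}(7)) = 1/30240 · (9.64506e-05 − 0.00142798) = -4.40319e-08.
Running total after k=3: 13.4080.
Correction k=4: B_{8}/8! · (f^{(7)}(12) − f^{(7)}(7)) = −1/1209600 · (2.00939e-05 − 0.000874271) = 7.06165e-10.

S_4 ≈ 13.4080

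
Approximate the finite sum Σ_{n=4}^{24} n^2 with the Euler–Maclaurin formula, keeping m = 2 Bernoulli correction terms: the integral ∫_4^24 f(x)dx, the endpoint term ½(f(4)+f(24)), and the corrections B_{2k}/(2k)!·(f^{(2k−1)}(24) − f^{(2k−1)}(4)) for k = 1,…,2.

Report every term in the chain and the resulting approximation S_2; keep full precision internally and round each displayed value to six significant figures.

S_2 ≈ 4886.00

The integral term ∫_4^24 x^2 dx = 4586.67.
Boundary: ½(f(4) + f(24)) = ½(16.0000 + 576.000) = 296.000.
Integral + boundary = 4882.67.
Order-1 term: 1/12 · (48.0000 − 8.00000) = 3.33333.
After k=1: 4886.00.
Order-2 term: −1/720 · (0.00000 − 0.00000) = 0.00000.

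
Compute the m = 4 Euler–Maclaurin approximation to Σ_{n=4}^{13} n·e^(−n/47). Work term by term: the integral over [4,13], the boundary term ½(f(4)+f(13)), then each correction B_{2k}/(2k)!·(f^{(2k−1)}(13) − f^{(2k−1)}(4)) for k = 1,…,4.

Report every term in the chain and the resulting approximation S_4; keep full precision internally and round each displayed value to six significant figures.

S_4 ≈ 69.6036

The integral term ∫_4^13 x·e^(−x/47) dx = 62.8617.
Boundary: ½(f(4) + f(13)) = ½(3.67366 + 9.85869) = 6.76618.
Running total after boundary: 69.6279.
Correction k=1: B_{2}/2! · (f^{(1)}(13) − f^{(1)}(4)) = 1/12 · (0.548602 − 0.840252) = -0.0243042.
After k=1: 69.6036.
Correction k=2: B_{4}/4! · (f^{(3)}(13) − f^{(3)}(4)) = −1/720 · (0.000934959 − 0.00121190) = 3.84637e-07.
After k=2: 69.6036.
Correction k=3: B_{6}/6! · (f^{(5)}(13) − f^{(5)}(4)) = 1/30240 · (7.34074e-07 − 9.25042e-07) = -6.31509e-12.
After k=3: 69.6036.
Correction k=4: B_{8}/8! · (f^{(7)}(13) − f^{(7)}(4)) = −1/1209600 · (4.73018e-10 − 5.89165e-10) = 9.60208e-17.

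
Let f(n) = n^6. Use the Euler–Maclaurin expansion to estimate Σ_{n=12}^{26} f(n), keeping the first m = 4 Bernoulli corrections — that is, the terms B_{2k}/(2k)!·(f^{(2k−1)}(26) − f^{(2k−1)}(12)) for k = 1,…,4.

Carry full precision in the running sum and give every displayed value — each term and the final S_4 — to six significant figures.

S_4 ≈ 1.30405e+09

Integral: ∫_12^26 x^6 dx = 1.14228e+09.
Boundary: ½(f(12) + f(26)) = ½(2.98598e+06 + 3.08916e+08) = 1.55951e+08.
Running total after boundary: 1.29823e+09.
Order-1 term: 1/12 · (7.12883e+07 − 1.49299e+06) = 5.81627e+06.
After k=1: 1.30405e+09.
Order-2 term: −1/720 · (2.10912e+06 − 207360) = -2641.33.
After k=2: 1.30405e+09.
Order-3 term: 1/30240 · (18720.0 − 8640.00) = 0.333333.
After k=3: 1.30405e+09.
Order-4 term: −1/1209600 · (0.00000 − 0.00000) = 0.00000.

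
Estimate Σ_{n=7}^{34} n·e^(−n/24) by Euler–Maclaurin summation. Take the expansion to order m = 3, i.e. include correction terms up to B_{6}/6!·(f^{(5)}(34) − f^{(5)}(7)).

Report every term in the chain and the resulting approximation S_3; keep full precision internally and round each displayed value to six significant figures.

S_3 ≈ 224.877

The integral term ∫_7^34 x·e^(−x/24) dx = 218.192.
½[f(7) + f(34)] = ½[5.22912 + 8.24572] = 6.73742.
Integral + boundary = 224.929.
Order-1 term: 1/12 · (-0.101050 − 0.529137) = -0.0525157.
After k=1: 224.877.
Order-2 term: −1/720 · (0.000666652 − 0.00351245) = 3.95250e-06.
After k=2: 224.877.
Order-3 term: 1/30240 · (2.61934e-06 − 1.06012e-05) = -2.63949e-10.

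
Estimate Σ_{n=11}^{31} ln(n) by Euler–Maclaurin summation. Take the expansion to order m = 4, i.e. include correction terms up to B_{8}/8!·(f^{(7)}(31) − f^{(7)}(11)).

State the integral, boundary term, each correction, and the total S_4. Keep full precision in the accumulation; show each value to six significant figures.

S_4 ≈ 62.9878

∫_11^31 ln(x) dx evaluates to 60.0768.
Endpoint term: (f(11) + f(31))/2 = (2.39790 + 3.43399)/2 = 2.91594.
Integral + boundary = 62.9927.
Order-1 term: 1/12 · (0.0322581 − 0.0909091) = -0.00488759.
After k=1: 62.9878.
Order-2 term: −1/720 · (6.71344e-05 − 0.00150263) = 1.99374e-06.
After k=2: 62.9878.
Order-3 term: 1/30240 · (8.38306e-07 − 0.000149021) = -4.90023e-09.
After k=3: 62.9878.
Order-4 term: −1/1209600 · (2.61698e-08 − 3.69474e-05) = 3.05235e-11.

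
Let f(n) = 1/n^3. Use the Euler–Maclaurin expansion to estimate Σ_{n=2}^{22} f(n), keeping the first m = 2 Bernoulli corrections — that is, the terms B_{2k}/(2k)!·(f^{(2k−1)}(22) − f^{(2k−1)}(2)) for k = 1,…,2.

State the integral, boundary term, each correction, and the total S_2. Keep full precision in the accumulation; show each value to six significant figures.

The integral term ∫_2^22 1/x^3 dx = 0.123967.
Boundary: ½(f(2) + f(22)) = ½(0.125000 + 9.39144e-05) = 0.0625470.
So far: 0.186514.
k=1: B_{2}/(2)! × [f^{(1)}(22) − f^{(1)}(2)] = 1/12 × (-1.28065e-05 − (-0.187500)) = 0.0156239.
Partial sum through k=1: 0.202138.
k=2: B_{4}/(4)! × [f^{(3)}(22) − f^{(3)}(2)] = −1/720 × (-5.29194e-07 − (-0.937500)) = -0.00130208.

S_2 ≈ 0.200836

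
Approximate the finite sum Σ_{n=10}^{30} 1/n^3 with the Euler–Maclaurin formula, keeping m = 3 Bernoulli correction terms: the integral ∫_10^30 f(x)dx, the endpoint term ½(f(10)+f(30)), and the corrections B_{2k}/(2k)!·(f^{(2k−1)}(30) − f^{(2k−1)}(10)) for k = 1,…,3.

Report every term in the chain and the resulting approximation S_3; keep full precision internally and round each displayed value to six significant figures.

S_3 ≈ 0.00498757

∫_10^30 1/x^3 dx evaluates to 0.00444444.
Boundary: ½(f(10) + f(30)) = ½(0.00100000 + 3.70370e-05) = 0.000518519.
So far: 0.00496296.
k=1: B_{2}/(2)! × [f^{(1)}(30) − f^{(1)}(10)] = 1/12 × (-3.70370e-06 − (-0.000300000)) = 2.46914e-05.
After k=1: 0.00498765.
k=2: B_{4}/(4)! × [f^{(3)}(30) − f^{(3)}(10)] = −1/720 × (-8.23045e-08 − (-6.00000e-05)) = -8.32190e-08.
After k=2: 0.00498757.
k=3: B_{6}/(6)! × [f^{(5)}(30) − f^{(5)}(10)] = 1/30240 × (-3.84088e-09 − (-2.52000e-05)) = 8.33206e-10.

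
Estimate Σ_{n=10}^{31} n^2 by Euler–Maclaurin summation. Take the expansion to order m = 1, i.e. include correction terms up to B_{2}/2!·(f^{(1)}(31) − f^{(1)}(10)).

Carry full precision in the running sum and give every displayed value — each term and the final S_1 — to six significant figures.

∫_10^31 x^2 dx evaluates to 9597.00.
Endpoint term: (f(10) + f(31))/2 = (100.000 + 961.000)/2 = 530.500.
So far: 10127.5.
Correction k=1: B_{2}/2! · (f^{(1)}(31) − f^{(1)}(10)) = 1/12 · (62.0000 − 20.0000) = 3.50000.

S_1 ≈ 10131.0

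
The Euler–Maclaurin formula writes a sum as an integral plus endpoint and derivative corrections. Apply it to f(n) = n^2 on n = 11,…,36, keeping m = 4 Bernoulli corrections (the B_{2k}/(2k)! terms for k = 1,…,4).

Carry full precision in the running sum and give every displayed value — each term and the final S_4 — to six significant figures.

Integral: ∫_11^36 x^2 dx = 15108.3.
½[f(11) + f(36)] = ½[121.000 + 1296.00] = 708.500.
Running total after boundary: 15816.8.
Correction k=1: B_{2}/2! · (f^{(1)}(36) − f^{(1)}(11)) = 1/12 · (72.0000 − 22.0000) = 4.16667.
Running total after k=1: 15821.0.
Correction k=2: B_{4}/4! · (f^{(3)}(36) − f^{(3)}(11)) = −1/720 · (0.00000 − 0.00000) = 0.00000.
Running total after k=2: 15821.0.
Correction k=3: B_{6}/6! · (f^{(5)}(36) − f^{(5)}(11)) = 1/30240 · (0.00000 − 0.00000) = 0.00000.
Running total after k=3: 15821.0.
Correction k=4: B_{8}/8! · (f^{(7)}(36) − f^{(7)}(11)) = −1/1209600 · (0.00000 − 0.00000) = 0.00000.

S_4 ≈ 15821.0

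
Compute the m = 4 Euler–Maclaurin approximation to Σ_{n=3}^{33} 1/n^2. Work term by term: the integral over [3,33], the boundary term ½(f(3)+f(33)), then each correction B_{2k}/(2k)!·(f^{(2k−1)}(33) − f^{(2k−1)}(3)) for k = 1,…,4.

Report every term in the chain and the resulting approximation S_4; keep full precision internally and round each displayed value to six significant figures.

S_4 ≈ 0.365085

∫_3^33 1/x^2 dx evaluates to 0.303030.
½[f(3) + f(33)] = ½[0.111111 + 0.000918274] = 0.0560147.
So far: 0.359045.
k=1: B_{2}/(2)! × [f^{(1)}(33) − f^{(1)}(3)] = 1/12 × (-5.56529e-05 − (-0.0740741)) = 0.00616820.
Partial sum through k=1: 0.365213.
k=2: B_{4}/(4)! × [f^{(3)}(33) − f^{(3)}(3)] = −1/720 × (-6.13256e-07 − (-0.0987654)) = -0.000137173.
Partial sum through k=2: 0.365076.
k=3: B_{6}/(6)! × [f^{(5)}(33) − f^{(5)}(3)] = 1/30240 × (-1.68941e-08 − (-0.329218)) = 1.08868e-05.
Partial sum through k=3: 0.365087.
k=4: B_{8}/(8)! × [f^{(7)}(33) − f^{(7)}(3)] = −1/1209600 × (-8.68750e-10 − (-2.04847)) = -1.69351e-06.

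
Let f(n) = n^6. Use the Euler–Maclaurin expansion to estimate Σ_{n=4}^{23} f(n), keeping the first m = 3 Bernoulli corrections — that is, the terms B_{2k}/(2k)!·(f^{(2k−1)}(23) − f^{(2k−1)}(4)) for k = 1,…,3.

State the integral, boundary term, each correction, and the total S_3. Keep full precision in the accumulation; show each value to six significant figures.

The integral term ∫_4^23 x^6 dx = 4.86401e+08.
½[f(4) + f(23)] = ½[4096.00 + 1.48036e+08] = 7.40200e+07.
Running total after boundary: 5.60421e+08.
Correction k=1: B_{2}/2! · (f^{(1)}(23) − f^{(1)}(4)) = 1/12 · (3.86181e+07 − 6144.00) = 3.21766e+06.
Running total after k=1: 5.63639e+08.
Correction k=2: B_{4}/4! · (f^{(3)}(23) − f^{(3)}(4)) = −1/720 · (1.46004e+06 − 7680.00) = -2017.17.
Running total after k=2: 5.63637e+08.
Correction k=3: B_{6}/6! · (f^{(5)}(23) − f^{(5)}(4)) = 1/30240 · (16560.0 − 2880.00) = 0.452381.

S_3 ≈ 5.63637e+08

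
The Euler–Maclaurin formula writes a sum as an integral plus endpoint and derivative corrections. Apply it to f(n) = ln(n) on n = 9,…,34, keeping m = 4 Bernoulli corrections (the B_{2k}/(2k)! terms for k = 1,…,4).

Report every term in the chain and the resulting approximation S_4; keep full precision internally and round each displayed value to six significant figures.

The integral term ∫_9^34 ln(x) dx = 75.1212.
½[f(9) + f(34)] = ½[2.19722 + 3.52636] = 2.86179.
Running total after boundary: 77.9830.
Order-1 term: 1/12 · (0.0294118 − 0.111111) = -0.00680828.
After k=1: 77.9762.
Order-2 term: −1/720 · (5.08854e-05 − 0.00274348) = 3.73972e-06.
After k=2: 77.9762.
Order-3 term: 1/30240 · (5.28222e-07 − 0.000406442) = -1.34231e-08.
After k=3: 77.9762.
Order-4 term: −1/1209600 · (1.37082e-08 − 0.000150534) = 1.24438e-10.

S_4 ≈ 77.9762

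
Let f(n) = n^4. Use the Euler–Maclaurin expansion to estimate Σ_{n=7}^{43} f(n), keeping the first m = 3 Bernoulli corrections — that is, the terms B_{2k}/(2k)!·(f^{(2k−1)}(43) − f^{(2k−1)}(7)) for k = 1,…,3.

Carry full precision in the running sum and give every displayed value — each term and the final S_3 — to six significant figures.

Integral: ∫_7^43 x^4 dx = 2.93983e+07.
Endpoint term: (f(7) + f(43))/2 = (2401.00 + 3.41880e+06)/2 = 1.71060e+06.
Running total after boundary: 3.11089e+07.
Correction k=1: B_{2}/2! · (f^{(1)}(43) − f^{(1)}(7)) = 1/12 · (318028 − 1372.00) = 26388.0.
Partial sum through k=1: 3.11353e+07.
Correction k=2: B_{4}/4! · (f^{(3)}(43) − f^{(3)}(7)) = −1/720 · (1032.00 − 168.000) = -1.20000.
Partial sum through k=2: 3.11353e+07.
Correction k=3: B_{6}/6! · (f^{(5)}(43) − f^{(5)}(7)) = 1/30240 · (0.00000 − 0.00000) = 0.00000.

S_3 ≈ 3.11353e+07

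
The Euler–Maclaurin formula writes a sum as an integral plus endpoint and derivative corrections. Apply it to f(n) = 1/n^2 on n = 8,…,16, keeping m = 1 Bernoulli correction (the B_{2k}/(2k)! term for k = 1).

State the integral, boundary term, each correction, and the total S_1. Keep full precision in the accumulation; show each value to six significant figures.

S_1 ≈ 0.0725505

Integral: ∫_8^16 1/x^2 dx = 0.0625000.
Boundary: ½(f(8) + f(16)) = ½(0.0156250 + 0.00390625) = 0.00976562.
Running total after boundary: 0.0722656.
k=1: B_{2}/(2)! × [f^{(1)}(16) − f^{(1)}(8)] = 1/12 × (-0.000488281 − (-0.00390625)) = 0.000284831.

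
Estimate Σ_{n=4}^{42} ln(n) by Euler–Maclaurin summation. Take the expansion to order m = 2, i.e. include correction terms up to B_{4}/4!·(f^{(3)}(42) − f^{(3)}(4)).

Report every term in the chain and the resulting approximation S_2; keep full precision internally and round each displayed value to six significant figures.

S_2 ≈ 115.980

∫_4^42 ln(x) dx evaluates to 113.437.
Boundary: ½(f(4) + f(42)) = ½(1.38629 + 3.73767) = 2.56198.
Integral + boundary = 115.999.
Correction k=1: B_{2}/2! · (f^{(1)}(42) − f^{(1)}(4)) = 1/12 · (0.0238095 − 0.250000) = -0.0188492.
After k=1: 115.980.
Correction k=2: B_{4}/4! · (f^{(3)}(42) − f^{(3)}(4)) = −1/720 · (2.69949e-05 − 0.0312500) = 4.33653e-05.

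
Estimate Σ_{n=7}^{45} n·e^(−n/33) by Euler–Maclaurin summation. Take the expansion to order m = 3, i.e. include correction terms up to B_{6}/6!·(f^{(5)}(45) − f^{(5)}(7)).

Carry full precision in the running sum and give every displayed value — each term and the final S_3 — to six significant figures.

S_3 ≈ 417.981

Integral: ∫_7^45 x·e^(−x/33) dx = 409.457.
½[f(7) + f(45)] = ½[5.66207 + 11.5078] = 8.58494.
So far: 418.042.
k=1: B_{2}/(2)! × [f^{(1)}(45) − f^{(1)}(7)] = 1/12 × (-0.0929924 − 0.637289) = -0.0608568.
Partial sum through k=1: 417.981.
k=2: B_{4}/(4)! × [f^{(3)}(45) − f^{(3)}(7)] = −1/720 × (0.000384266 − 0.00207073) = 2.34231e-06.
Partial sum through k=2: 417.981.
k=3: B_{6}/(6)! × [f^{(5)}(45) − f^{(5)}(7)] = 1/30240 × (7.84137e-07 − 3.26561e-06) = -8.20593e-11.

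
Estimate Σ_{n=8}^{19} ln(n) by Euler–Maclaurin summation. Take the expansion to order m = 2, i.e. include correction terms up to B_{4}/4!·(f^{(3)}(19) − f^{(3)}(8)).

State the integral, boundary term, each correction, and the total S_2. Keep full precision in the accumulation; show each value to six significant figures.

Integral: ∫_8^19 ln(x) dx = 28.3088.
Boundary: ½(f(8) + f(19)) = ½(2.07944 + 2.94444) = 2.51194.
Running total after boundary: 30.8207.
Order-1 term: 1/12 · (0.0526316 − 0.125000) = -0.00603070.
After k=1: 30.8147.
Order-2 term: −1/720 · (0.000291588 − 0.00390625) = 5.02036e-06.

S_2 ≈ 30.8147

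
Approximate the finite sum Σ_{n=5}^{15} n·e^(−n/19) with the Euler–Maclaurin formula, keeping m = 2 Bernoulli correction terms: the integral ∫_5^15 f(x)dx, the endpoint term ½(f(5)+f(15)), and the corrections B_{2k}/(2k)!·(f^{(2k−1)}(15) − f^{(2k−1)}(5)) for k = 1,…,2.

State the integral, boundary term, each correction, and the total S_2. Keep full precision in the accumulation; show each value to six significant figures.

Integral: ∫_5^15 x·e^(−x/19) dx = 57.1529.
Endpoint term: (f(5) + f(15))/2 = (3.84310 + 6.81126)/2 = 5.32718.
Integral + boundary = 62.4801.
k=1: B_{2}/(2)! × [f^{(1)}(15) − f^{(1)}(5)] = 1/12 × (0.0955966 − 0.566352) = -0.0392296.
Partial sum through k=1: 62.4408.
k=2: B_{4}/(4)! × [f^{(3)}(15) − f^{(3)}(5)] = −1/720 × (0.00278051 − 0.00582713) = 4.23141e-06.

S_2 ≈ 62.4408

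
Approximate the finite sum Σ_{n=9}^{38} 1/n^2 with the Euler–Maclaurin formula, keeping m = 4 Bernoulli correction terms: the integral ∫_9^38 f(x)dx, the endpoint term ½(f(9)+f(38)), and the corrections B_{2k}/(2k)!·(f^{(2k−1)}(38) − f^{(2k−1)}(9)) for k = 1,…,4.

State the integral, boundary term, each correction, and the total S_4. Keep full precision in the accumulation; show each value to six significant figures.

S_4 ≈ 0.0915394

Integral: ∫_9^38 1/x^2 dx = 0.0847953.
Boundary: ½(f(9) + f(38)) = ½(0.0123457 + 0.000692521) = 0.00651910.
Integral + boundary = 0.0913144.
Correction k=1: B_{2}/2! · (f^{(1)}(38) − f^{(1)}(9)) = 1/12 · (-3.64485e-05 − (-0.00274348)) = 0.000225586.
After k=1: 0.0915400.
Correction k=2: B_{4}/4! · (f^{(3)}(38) − f^{(3)}(9)) = −1/720 · (-3.02896e-07 − (-0.000406442)) = -5.64082e-07.
After k=2: 0.0915394.
Correction k=3: B_{6}/6! · (f^{(5)}(38) − f^{(5)}(9)) = 1/30240 · (-6.29285e-09 − (-0.000150534)) = 4.97777e-09.
After k=3: 0.0915394.
Correction k=4: B_{8}/8! · (f^{(7)}(38) − f^{(7)}(9)) = −1/1209600 · (-2.44044e-10 − (-0.000104073)) = -8.60390e-11.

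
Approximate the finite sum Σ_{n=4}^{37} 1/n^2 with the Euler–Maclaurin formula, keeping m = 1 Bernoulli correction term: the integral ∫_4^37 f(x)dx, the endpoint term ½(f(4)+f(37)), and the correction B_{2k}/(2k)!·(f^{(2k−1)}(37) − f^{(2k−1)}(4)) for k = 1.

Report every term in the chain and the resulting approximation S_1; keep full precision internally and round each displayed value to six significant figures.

∫_4^37 1/x^2 dx evaluates to 0.222973.
Boundary: ½(f(4) + f(37)) = ½(0.0625000 + 0.000730460) = 0.0316152.
So far: 0.254588.
k=1: B_{2}/(2)! × [f^{(1)}(37) − f^{(1)}(4)] = 1/12 × (-3.94843e-05 − (-0.0312500)) = 0.00260088.

S_1 ≈ 0.257189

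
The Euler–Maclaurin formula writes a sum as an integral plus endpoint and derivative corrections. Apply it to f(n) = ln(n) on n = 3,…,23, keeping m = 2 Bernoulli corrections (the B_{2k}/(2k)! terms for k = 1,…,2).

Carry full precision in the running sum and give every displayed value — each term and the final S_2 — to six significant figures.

∫_3^23 ln(x) dx evaluates to 48.8205.
½[f(3) + f(23)] = ½[1.09861 + 3.13549] = 2.11705.
Integral + boundary = 50.9376.
k=1: B_{2}/(2)! × [f^{(1)}(23) − f^{(1)}(3)] = 1/12 × (0.0434783 − 0.333333) = -0.0241546.
Running total after k=1: 50.9134.
k=2: B_{4}/(4)! × [f^{(3)}(23) − f^{(3)}(3)] = −1/720 × (0.000164379 − 0.0740741) = 0.000102652.

S_2 ≈ 50.9135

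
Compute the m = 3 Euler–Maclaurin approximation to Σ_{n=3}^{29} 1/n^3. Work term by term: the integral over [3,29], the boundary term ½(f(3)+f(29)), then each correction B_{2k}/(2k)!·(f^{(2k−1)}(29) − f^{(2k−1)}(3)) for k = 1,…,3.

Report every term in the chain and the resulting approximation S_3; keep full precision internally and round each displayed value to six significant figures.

S_3 ≈ 0.0764845

Integral: ∫_3^29 1/x^3 dx = 0.0549610.
Boundary: ½(f(3) + f(29)) = ½(0.0370370 + 4.10021e-05) = 0.0185390.
Running total after boundary: 0.0735000.
k=1: B_{2}/(2)! × [f^{(1)}(29) − f^{(1)}(3)] = 1/12 × (-4.24160e-06 − (-0.0370370)) = 0.00308607.
After k=1: 0.0765861.
k=2: B_{4}/(4)! × [f^{(3)}(29) − f^{(3)}(3)] = −1/720 × (-1.00870e-07 − (-0.0823045)) = -0.000114312.
After k=2: 0.0764718.
k=3: B_{6}/(6)! × [f^{(5)}(29) − f^{(5)}(3)] = 1/30240 × (-5.03752e-09 − (-0.384088)) = 1.27013e-05.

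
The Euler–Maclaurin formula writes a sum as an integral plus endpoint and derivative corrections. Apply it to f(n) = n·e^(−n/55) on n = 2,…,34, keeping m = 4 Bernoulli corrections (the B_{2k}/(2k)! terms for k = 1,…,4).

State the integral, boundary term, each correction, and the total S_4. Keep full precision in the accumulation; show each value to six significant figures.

S_4 ≈ 395.083

∫_2^34 x·e^(−x/55) dx evaluates to 385.018.
½[f(2) + f(34)] = ½[1.92858 + 18.3234] = 10.1260.
Integral + boundary = 395.144.
k=1: B_{2}/(2)! × [f^{(1)}(34) − f^{(1)}(2)] = 1/12 × (0.205771 − 0.929225) = -0.0602878.
Partial sum through k=1: 395.083.
k=2: B_{4}/(4)! × [f^{(3)}(34) − f^{(3)}(2)] = −1/720 × (0.000424336 − 0.000944728) = 7.22767e-07.
Partial sum through k=2: 395.083.
k=3: B_{6}/(6)! × [f^{(5)}(34) − f^{(5)}(2)] = 1/30240 × (2.58066e-07 − 5.23066e-07) = -8.76324e-12.
Partial sum through k=3: 395.083.
k=4: B_{8}/(8)! × [f^{(7)}(34) − f^{(7)}(2)] = −1/1209600 × (1.24250e-10 − 2.42587e-10) = 9.78317e-17.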